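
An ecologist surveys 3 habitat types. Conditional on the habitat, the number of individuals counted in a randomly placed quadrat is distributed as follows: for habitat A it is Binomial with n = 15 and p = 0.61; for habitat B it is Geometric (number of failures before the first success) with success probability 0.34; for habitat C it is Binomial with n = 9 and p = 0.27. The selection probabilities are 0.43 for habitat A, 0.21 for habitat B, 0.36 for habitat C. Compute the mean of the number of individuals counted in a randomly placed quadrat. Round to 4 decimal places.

5.2169

Component means — A: 9.15; B: 1.94118; C: 2.43.
E[X] = 0.43·9.15 + 0.21·1.94118 + 0.36·2.43 = 5.21695.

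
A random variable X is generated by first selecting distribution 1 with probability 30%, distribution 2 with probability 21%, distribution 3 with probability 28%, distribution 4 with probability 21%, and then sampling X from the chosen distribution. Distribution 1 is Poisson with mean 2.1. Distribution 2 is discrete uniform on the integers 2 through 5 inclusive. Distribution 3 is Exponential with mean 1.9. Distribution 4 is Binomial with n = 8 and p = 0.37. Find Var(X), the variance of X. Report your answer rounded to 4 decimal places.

2.6978

Per component, 1: μ=2.1, E[X²]=6.51; 2: μ=3.5, E[X²]=13.5; 3: μ=1.9, E[X²]=7.22; 4: μ=2.96, E[X²]=10.6264.
E[X] = 0.3·2.1 + 0.21·3.5 + 0.28·1.9 + 0.21·2.96 = 2.5186.
E[X²] = 0.3·6.51 + 0.21·13.5 + 0.28·7.22 + 0.21·10.6264 = 9.04114.
Var(X) = E[X²] − (E[X])² = 9.04114 − 6.34335 = 2.6978.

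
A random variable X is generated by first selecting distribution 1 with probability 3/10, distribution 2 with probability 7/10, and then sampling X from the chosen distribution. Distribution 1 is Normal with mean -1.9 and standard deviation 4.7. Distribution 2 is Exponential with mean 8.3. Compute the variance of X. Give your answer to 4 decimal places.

76.6984

Per component, 1: μ=-1.9, E[X²]=25.7; 2: μ=8.3, E[X²]=137.78.
E[X] = 0.3·-1.9 + 0.7·8.3 = 5.24.
E[X²] = 0.3·25.7 + 0.7·137.78 = 104.156.
Var(X) = E[X²] − (E[X])² = 104.156 − 27.4576 = 76.6984.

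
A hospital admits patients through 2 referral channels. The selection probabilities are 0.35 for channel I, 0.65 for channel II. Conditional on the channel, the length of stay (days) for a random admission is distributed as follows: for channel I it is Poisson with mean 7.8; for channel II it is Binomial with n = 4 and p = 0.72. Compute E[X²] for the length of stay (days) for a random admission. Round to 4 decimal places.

For each component E[X²] = Var + (mean)², giving I: 68.64; II: 9.1008.
Overall E[X²] = 0.35·68.64 + 0.65·9.1008 = 29.9395.

29.9395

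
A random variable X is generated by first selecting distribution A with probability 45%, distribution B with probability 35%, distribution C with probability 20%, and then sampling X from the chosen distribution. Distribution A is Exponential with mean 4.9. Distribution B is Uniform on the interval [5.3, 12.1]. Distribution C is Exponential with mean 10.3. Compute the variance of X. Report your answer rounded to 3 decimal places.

38.449

Per component, A: μ=4.9, E[X²]=48.02; B: μ=8.7, E[X²]=79.5433; C: μ=10.3, E[X²]=212.18.
E[X] = 0.45·4.9 + 0.35·8.7 + 0.2·10.3 = 7.31.
E[X²] = 0.45·48.02 + 0.35·79.5433 + 0.2·212.18 = 91.8852.
Var(X) = E[X²] − (E[X])² = 91.8852 − 53.4361 = 38.4491.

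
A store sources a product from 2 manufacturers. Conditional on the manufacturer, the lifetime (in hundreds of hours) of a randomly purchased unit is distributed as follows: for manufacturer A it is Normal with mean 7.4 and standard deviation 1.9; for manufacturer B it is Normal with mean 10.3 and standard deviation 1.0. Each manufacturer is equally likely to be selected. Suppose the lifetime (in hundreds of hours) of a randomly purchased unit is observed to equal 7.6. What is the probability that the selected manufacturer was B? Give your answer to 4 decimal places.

0.0475

Likelihoods f(7.6 | ·): A: 0.20881; B: 0.0104209.
Posterior ∝ prior × likelihood. Numerator for B: 0.5·0.0104209 = 0.00521047.
Normalizing constant: 0.5·0.20881 + 0.5·0.0104209 = 0.109615.
P(B | observation) = 0.00521047 / 0.109615 = 0.0475341.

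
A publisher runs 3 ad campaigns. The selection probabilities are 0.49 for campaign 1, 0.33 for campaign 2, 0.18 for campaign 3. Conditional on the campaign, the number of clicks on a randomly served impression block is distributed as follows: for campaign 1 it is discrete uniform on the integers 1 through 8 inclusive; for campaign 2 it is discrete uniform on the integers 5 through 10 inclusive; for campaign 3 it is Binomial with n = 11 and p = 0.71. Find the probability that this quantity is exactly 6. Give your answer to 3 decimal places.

0.138

Conditional on each campaign, P(X = 6): 1: 0.125; 2: 0.166667; 3: 0.12139.
By total probability, P(X = 6) = 0.49·0.125 + 0.33·0.166667 + 0.18·0.12139 = 0.1381.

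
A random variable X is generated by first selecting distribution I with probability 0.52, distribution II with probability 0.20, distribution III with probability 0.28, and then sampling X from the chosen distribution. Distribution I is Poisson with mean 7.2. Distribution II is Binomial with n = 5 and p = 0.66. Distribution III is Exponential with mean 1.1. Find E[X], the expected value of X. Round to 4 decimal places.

Component means — I: 7.2; II: 3.3; III: 1.1.
E[X] = 0.52·7.2 + 0.2·3.3 + 0.28·1.1 = 4.712.

4.7120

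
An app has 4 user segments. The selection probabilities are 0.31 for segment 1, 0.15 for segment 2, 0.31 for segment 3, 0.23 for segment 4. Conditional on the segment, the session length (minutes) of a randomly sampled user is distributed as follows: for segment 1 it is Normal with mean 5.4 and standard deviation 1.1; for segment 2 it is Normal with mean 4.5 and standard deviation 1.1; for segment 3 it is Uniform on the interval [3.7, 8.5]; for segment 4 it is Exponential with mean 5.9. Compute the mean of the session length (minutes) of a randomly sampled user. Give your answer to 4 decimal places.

Component means — 1: 5.4; 2: 4.5; 3: 6.1; 4: 5.9.
E[X] = 0.31·5.4 + 0.15·4.5 + 0.31·6.1 + 0.23·5.9 = 5.597.

5.5970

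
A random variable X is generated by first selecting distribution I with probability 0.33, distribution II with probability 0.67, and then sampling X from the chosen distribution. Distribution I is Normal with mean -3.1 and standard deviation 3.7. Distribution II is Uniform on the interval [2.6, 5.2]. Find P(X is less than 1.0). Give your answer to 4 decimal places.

Conditional on each component, P(X < 1.0): I: 0.866092; II: 0.
By total probability, P(X < 1.0) = 0.33·0.866092 + 0.67·0 = 0.285811.

0.2858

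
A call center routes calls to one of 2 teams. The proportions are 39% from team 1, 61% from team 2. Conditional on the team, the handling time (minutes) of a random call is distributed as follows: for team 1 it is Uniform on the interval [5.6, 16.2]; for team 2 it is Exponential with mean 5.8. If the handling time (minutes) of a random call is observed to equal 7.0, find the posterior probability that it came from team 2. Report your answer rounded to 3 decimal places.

Likelihoods f(7.0 | ·): 1: 0.0943396; 2: 0.0515731.
Posterior ∝ prior × likelihood. Numerator for 2: 0.61·0.0515731 = 0.0314596.
Normalizing constant: 0.39·0.0943396 + 0.61·0.0515731 = 0.0682521.
P(2 | observation) = 0.0314596 / 0.0682521 = 0.460933.

0.461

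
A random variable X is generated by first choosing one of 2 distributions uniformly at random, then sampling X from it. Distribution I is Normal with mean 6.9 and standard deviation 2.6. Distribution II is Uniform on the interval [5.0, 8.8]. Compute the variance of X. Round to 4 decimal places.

Per component, I: μ=6.9, E[X²]=54.37; II: μ=6.9, E[X²]=48.8133.
E[X] = 0.5·6.9 + 0.5·6.9 = 6.9.
E[X²] = 0.5·54.37 + 0.5·48.8133 = 51.5917.
Var(X) = E[X²] − (E[X])² = 51.5917 − 47.61 = 3.98167.

3.9817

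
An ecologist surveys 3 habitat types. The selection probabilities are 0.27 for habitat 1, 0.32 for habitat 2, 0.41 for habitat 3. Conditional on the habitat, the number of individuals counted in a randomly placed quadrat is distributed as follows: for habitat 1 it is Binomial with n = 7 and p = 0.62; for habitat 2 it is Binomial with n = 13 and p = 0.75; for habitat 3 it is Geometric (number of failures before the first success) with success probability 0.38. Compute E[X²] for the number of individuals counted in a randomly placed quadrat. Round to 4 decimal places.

39.5827

For each component E[X²] = Var + (mean)², giving 1: 20.4848; 2: 97.5; 3: 6.95568.
Overall E[X²] = 0.27·20.4848 + 0.32·97.5 + 0.41·6.95568 = 39.5827.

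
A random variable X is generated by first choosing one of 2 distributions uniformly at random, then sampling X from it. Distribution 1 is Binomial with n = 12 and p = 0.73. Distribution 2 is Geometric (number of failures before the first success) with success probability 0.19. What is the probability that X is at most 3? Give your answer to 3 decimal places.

Conditional on each component, P(X ≤ 3): 1: 0.000730062; 2: 0.569533.
By total probability, P(X ≤ 3) = 0.5·0.000730062 + 0.5·0.569533 = 0.285131.

0.285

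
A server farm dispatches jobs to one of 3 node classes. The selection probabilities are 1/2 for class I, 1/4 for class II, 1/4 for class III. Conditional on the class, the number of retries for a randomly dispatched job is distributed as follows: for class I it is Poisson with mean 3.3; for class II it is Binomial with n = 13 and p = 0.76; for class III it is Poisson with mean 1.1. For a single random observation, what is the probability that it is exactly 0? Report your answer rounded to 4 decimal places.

0.1017

Conditional on each class, P(X = 0): I: 0.0368832; II: 8.76488e-09; III: 0.332871.
By total probability, P(X = 0) = 0.5·0.0368832 + 0.25·8.76488e-09 + 0.25·0.332871 = 0.101659.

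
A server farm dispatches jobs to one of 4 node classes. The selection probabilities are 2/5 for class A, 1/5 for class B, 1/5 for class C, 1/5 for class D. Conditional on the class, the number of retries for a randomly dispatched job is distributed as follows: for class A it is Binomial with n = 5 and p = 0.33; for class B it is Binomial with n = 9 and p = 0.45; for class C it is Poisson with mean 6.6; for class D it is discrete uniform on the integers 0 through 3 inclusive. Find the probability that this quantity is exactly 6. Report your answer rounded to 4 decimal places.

Conditional on each class, P(X = 6): A: 0; B: 0.116049; C: 0.156166; D: 0.
By total probability, P(X = 6) = 0.4·0 + 0.2·0.116049 + 0.2·0.156166 + 0.2·0 = 0.0544431.

0.0544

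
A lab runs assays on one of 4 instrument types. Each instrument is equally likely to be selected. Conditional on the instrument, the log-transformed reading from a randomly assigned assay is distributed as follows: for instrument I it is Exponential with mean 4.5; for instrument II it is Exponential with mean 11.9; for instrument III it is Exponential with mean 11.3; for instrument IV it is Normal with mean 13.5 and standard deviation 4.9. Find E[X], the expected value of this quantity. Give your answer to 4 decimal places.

10.3000

Component means — I: 4.5; II: 11.9; III: 11.3; IV: 13.5.
E[X] = 0.25·4.5 + 0.25·11.9 + 0.25·11.3 + 0.25·13.5 = 10.3.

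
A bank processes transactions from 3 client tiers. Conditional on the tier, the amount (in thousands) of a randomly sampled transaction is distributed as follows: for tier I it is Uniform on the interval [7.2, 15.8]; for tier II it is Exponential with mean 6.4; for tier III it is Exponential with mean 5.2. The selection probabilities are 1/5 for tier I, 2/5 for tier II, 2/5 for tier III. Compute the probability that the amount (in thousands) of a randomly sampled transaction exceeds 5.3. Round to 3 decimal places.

0.519

Conditional on each tier, P(X > 5.3): I: 1; II: 0.436868; III: 0.360872.
By total probability, P(X > 5.3) = 0.2·1 + 0.4·0.436868 + 0.4·0.360872 = 0.519096.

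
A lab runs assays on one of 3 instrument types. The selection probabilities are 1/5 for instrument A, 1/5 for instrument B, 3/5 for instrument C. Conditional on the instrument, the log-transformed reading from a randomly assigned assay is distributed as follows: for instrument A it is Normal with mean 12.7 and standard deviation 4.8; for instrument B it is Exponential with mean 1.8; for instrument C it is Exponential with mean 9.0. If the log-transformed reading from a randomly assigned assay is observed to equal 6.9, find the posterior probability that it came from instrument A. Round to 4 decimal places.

Likelihoods f(6.9 | ·): A: 0.0400515; B: 0.0120208; C: 0.0516177.
Posterior ∝ prior × likelihood. Numerator for A: 0.2·0.0400515 = 0.0080103.
Normalizing constant: 0.2·0.0400515 + 0.2·0.0120208 + 0.6·0.0516177 = 0.0413851.
P(A | observation) = 0.0080103 / 0.0413851 = 0.193555.

0.1936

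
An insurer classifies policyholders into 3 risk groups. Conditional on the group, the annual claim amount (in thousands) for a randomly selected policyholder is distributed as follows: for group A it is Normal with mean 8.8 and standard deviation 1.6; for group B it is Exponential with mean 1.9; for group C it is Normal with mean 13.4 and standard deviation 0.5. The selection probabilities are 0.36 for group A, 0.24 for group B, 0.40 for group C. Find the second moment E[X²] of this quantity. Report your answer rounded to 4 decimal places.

102.4568

For each component E[X²] = Var + (mean)², giving A: 80; B: 7.22; C: 179.81.
Overall E[X²] = 0.36·80 + 0.24·7.22 + 0.4·179.81 = 102.457.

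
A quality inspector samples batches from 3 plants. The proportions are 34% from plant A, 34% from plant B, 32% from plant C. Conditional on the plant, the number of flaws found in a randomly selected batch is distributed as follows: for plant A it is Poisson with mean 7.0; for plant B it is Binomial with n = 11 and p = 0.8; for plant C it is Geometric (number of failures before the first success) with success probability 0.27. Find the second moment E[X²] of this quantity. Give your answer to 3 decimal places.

For each component E[X²] = Var + (mean)², giving A: 56; B: 79.2; C: 17.3237.
Overall E[X²] = 0.34·56 + 0.34·79.2 + 0.32·17.3237 = 51.5116.

51.512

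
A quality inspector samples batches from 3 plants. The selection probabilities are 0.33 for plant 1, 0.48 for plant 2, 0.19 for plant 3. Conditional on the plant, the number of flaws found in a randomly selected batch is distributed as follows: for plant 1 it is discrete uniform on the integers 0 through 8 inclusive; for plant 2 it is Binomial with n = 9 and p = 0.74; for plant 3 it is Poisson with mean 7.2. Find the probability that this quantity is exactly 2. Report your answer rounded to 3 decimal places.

Conditional on each plant, P(X = 2): 1: 0.111111; 2: 0.00158336; 3: 0.0193515.
By total probability, P(X = 2) = 0.33·0.111111 + 0.48·0.00158336 + 0.19·0.0193515 = 0.0411035.

0.041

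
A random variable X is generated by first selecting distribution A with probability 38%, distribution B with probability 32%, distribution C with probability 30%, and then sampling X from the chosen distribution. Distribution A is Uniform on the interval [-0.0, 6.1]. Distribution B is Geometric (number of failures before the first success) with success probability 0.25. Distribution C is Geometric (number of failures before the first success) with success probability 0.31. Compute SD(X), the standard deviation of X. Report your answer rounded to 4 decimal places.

Per component, A: μ=3.05, E[X²]=12.4033; B: μ=3, E[X²]=21; C: μ=2.22581, E[X²]=12.1342.
E[X] = 0.38·3.05 + 0.32·3 + 0.3·2.22581 = 2.78674.
E[X²] = 0.38·12.4033 + 0.32·21 + 0.3·12.1342 = 15.0735.
Var(X) = E[X²] − (E[X])² = 15.0735 − 7.76593 = 7.30761.
SD(X) = √7.30761 = 2.70326.

2.7033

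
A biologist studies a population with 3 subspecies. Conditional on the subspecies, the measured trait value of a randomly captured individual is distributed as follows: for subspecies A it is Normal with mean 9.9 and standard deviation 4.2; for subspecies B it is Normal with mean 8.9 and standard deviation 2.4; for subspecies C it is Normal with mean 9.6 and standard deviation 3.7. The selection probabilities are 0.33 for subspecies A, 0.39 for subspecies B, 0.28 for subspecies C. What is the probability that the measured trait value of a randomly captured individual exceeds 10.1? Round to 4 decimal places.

Conditional on each subspecies, P(X > 10.1): A: 0.48101; B: 0.308538; C: 0.446253.
By total probability, P(X > 10.1) = 0.33·0.48101 + 0.39·0.308538 + 0.28·0.446253 = 0.404014.

0.4040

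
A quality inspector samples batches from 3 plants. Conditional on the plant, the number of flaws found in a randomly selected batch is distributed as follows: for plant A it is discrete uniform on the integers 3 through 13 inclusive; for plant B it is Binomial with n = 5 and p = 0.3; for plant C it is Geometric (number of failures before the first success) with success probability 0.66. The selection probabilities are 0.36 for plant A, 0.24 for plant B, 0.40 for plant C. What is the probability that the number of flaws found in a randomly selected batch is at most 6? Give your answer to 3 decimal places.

Conditional on each plant, P(X ≤ 6): A: 0.363636; B: 1; C: 0.999475.
By total probability, P(X ≤ 6) = 0.36·0.363636 + 0.24·1 + 0.4·0.999475 = 0.770699.

0.771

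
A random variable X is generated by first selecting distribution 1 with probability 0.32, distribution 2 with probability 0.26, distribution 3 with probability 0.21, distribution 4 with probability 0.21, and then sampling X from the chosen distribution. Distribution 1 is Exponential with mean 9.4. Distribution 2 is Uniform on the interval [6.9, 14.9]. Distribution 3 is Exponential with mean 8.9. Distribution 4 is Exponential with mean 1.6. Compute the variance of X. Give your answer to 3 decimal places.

Per component, 1: μ=9.4, E[X²]=176.72; 2: μ=10.9, E[X²]=124.143; 3: μ=8.9, E[X²]=158.42; 4: μ=1.6, E[X²]=5.12.
E[X] = 0.32·9.4 + 0.26·10.9 + 0.21·8.9 + 0.21·1.6 = 8.047.
E[X²] = 0.32·176.72 + 0.26·124.143 + 0.21·158.42 + 0.21·5.12 = 123.171.
Var(X) = E[X²] − (E[X])² = 123.171 − 64.7542 = 58.4169.

58.417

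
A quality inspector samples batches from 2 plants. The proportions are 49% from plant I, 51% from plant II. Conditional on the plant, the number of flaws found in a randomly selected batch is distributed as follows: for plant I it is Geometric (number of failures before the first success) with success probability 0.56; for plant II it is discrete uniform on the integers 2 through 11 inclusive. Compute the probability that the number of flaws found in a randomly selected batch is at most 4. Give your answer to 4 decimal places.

Conditional on each plant, P(X ≤ 4): I: 0.983508; II: 0.3.
By total probability, P(X ≤ 4) = 0.49·0.983508 + 0.51·0.3 = 0.634919.

0.6349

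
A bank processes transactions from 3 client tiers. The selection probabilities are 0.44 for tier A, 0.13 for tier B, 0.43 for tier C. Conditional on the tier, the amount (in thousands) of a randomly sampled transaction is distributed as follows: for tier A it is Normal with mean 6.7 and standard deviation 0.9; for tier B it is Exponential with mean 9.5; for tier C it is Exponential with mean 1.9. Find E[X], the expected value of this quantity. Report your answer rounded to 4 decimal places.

Component means — A: 6.7; B: 9.5; C: 1.9.
E[X] = 0.44·6.7 + 0.13·9.5 + 0.43·1.9 = 5.

5.0000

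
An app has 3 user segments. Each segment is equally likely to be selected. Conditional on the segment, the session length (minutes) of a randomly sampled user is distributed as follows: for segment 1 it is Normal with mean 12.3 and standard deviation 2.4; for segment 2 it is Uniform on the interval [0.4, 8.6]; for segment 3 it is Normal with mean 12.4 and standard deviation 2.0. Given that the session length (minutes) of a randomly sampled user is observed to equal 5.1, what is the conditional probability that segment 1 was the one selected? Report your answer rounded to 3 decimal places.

0.015

Likelihoods f(5.1 | ·): 1: 0.0018466; 2: 0.121951; 3: 0.000255232.
Posterior ∝ prior × likelihood. Numerator for 1: 0.333333·0.0018466 = 0.000615535.
Normalizing constant: 0.333333·0.0018466 + 0.333333·0.121951 + 0.333333·0.000255232 = 0.041351.
P(1 | observation) = 0.000615535 / 0.041351 = 0.0148856.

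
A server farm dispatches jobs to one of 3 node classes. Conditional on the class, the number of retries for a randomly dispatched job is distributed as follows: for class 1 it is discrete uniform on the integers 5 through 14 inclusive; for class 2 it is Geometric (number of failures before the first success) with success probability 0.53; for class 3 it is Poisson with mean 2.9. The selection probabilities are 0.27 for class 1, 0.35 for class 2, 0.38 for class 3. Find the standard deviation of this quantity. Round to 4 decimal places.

Per component, 1: μ=9.5, E[X²]=98.5; 2: μ=0.886792, E[X²]=2.45959; 3: μ=2.9, E[X²]=11.31.
E[X] = 0.27·9.5 + 0.35·0.886792 + 0.38·2.9 = 3.97738.
E[X²] = 0.27·98.5 + 0.35·2.45959 + 0.38·11.31 = 31.7537.
Var(X) = E[X²] − (E[X])² = 31.7537 − 15.8195 = 15.9341.
SD(X) = √15.9341 = 3.99176.

3.9918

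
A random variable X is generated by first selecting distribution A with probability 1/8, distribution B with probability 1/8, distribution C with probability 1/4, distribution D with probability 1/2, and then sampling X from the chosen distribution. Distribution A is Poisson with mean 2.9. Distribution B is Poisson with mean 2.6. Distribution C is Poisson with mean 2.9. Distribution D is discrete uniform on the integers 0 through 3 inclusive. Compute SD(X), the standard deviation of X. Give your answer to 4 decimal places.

Per component, A: μ=2.9, E[X²]=11.31; B: μ=2.6, E[X²]=9.36; C: μ=2.9, E[X²]=11.31; D: μ=1.5, E[X²]=3.5.
E[X] = 0.125·2.9 + 0.125·2.6 + 0.25·2.9 + 0.5·1.5 = 2.1625.
E[X²] = 0.125·11.31 + 0.125·9.36 + 0.25·11.31 + 0.5·3.5 = 7.16125.
Var(X) = E[X²] − (E[X])² = 7.16125 − 4.67641 = 2.48484.
SD(X) = √2.48484 = 1.57634.

1.5763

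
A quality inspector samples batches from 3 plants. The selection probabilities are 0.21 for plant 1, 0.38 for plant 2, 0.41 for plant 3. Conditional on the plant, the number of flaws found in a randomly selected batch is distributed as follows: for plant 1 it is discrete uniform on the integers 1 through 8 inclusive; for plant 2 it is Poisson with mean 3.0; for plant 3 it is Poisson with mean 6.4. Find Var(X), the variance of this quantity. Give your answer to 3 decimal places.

7.158

Per component, 1: μ=4.5, E[X²]=25.5; 2: μ=3, E[X²]=12; 3: μ=6.4, E[X²]=47.36.
E[X] = 0.21·4.5 + 0.38·3 + 0.41·6.4 = 4.709.
E[X²] = 0.21·25.5 + 0.38·12 + 0.41·47.36 = 29.3326.
Var(X) = E[X²] − (E[X])² = 29.3326 − 22.1747 = 7.15792.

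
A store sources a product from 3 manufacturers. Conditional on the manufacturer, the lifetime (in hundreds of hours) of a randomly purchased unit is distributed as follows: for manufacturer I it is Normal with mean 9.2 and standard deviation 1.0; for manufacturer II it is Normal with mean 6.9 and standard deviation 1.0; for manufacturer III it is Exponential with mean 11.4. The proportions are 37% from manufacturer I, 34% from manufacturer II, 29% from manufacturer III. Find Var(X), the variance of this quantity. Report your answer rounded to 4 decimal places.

Per component, I: μ=9.2, E[X²]=85.64; II: μ=6.9, E[X²]=48.61; III: μ=11.4, E[X²]=259.92.
E[X] = 0.37·9.2 + 0.34·6.9 + 0.29·11.4 = 9.056.
E[X²] = 0.37·85.64 + 0.34·48.61 + 0.29·259.92 = 123.591.
Var(X) = E[X²] − (E[X])² = 123.591 − 82.0111 = 41.5799.

41.5799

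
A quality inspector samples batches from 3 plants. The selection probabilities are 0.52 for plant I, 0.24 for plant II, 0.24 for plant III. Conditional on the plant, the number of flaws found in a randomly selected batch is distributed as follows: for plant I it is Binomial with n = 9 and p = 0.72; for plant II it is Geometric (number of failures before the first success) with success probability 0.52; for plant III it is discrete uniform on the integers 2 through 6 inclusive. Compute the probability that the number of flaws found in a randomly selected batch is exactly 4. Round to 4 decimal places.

0.0849

Conditional on each plant, P(X = 4): I: 0.0582761; II: 0.0276038; III: 0.2.
By total probability, P(X = 4) = 0.52·0.0582761 + 0.24·0.0276038 + 0.24·0.2 = 0.0849285.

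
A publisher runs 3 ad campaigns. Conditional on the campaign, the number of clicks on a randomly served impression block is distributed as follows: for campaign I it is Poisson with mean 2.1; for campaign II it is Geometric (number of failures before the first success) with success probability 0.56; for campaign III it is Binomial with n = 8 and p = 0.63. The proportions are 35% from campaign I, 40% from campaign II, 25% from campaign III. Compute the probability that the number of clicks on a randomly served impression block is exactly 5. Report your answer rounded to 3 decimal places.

Conditional on each campaign, P(X = 5): I: 0.041677; II: 0.00923531; III: 0.281511.
By total probability, P(X = 5) = 0.35·0.041677 + 0.4·0.00923531 + 0.25·0.281511 = 0.0886589.

0.089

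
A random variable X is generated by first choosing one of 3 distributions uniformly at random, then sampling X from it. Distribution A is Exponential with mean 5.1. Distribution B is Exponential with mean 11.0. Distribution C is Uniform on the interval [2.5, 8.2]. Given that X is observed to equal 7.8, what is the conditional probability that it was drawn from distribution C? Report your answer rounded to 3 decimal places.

Likelihoods f(7.8 | ·): A: 0.042483; B: 0.0447356; C: 0.175439.
Posterior ∝ prior × likelihood. Numerator for C: 0.333333·0.175439 = 0.0584795.
Normalizing constant: 0.333333·0.042483 + 0.333333·0.0447356 + 0.333333·0.175439 = 0.0875524.
P(C | observation) = 0.0584795 / 0.0875524 = 0.667938.

0.668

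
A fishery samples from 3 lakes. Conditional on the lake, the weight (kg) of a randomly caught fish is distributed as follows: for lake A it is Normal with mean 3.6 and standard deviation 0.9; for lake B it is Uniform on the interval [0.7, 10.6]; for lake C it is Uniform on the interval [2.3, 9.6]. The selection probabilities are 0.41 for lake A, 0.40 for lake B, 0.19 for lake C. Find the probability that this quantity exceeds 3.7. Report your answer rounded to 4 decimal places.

Conditional on each lake, P(X > 3.7): A: 0.455764; B: 0.69697; C: 0.808219.
By total probability, P(X > 3.7) = 0.41·0.455764 + 0.4·0.69697 + 0.19·0.808219 = 0.619213.

0.6192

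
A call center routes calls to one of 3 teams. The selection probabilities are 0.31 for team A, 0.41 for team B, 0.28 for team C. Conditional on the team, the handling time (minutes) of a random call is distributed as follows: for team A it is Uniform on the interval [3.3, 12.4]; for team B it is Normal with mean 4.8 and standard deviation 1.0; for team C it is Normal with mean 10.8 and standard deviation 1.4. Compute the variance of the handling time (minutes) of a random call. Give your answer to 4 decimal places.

Per component, A: μ=7.85, E[X²]=68.5233; B: μ=4.8, E[X²]=24.04; C: μ=10.8, E[X²]=118.6.
E[X] = 0.31·7.85 + 0.41·4.8 + 0.28·10.8 = 7.4255.
E[X²] = 0.31·68.5233 + 0.41·24.04 + 0.28·118.6 = 64.3066.
Var(X) = E[X²] − (E[X])² = 64.3066 − 55.1381 = 9.16858.

9.1686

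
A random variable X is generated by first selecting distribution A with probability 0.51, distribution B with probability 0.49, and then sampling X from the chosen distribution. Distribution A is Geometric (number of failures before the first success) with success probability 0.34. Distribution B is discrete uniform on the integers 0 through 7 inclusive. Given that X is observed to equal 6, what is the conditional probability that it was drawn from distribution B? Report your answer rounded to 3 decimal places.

Likelihoods P(X=6 | ·): A: 0.0281023; B: 0.125.
Posterior ∝ prior × likelihood. Numerator for B: 0.49·0.125 = 0.06125.
Normalizing constant: 0.51·0.0281023 + 0.49·0.125 = 0.0755822.
P(B | observation) = 0.06125 / 0.0755822 = 0.810376.

0.810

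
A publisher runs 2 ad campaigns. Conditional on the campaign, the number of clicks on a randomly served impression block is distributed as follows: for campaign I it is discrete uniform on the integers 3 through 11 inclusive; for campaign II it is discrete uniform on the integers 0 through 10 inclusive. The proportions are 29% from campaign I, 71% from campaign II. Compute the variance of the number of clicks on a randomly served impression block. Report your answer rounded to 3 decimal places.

Per component, I: μ=7, E[X²]=55.6667; II: μ=5, E[X²]=35.
E[X] = 0.29·7 + 0.71·5 = 5.58.
E[X²] = 0.29·55.6667 + 0.71·35 = 40.9933.
Var(X) = E[X²] − (E[X])² = 40.9933 − 31.1364 = 9.85693.

9.857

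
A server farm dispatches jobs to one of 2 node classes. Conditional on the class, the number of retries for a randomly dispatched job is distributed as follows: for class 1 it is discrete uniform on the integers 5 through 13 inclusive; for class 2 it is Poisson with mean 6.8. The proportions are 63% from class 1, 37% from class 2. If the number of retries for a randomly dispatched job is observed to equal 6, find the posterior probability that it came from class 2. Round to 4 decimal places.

Likelihoods P(X=6 | ·): 1: 0.111111; 2: 0.152939.
Posterior ∝ prior × likelihood. Numerator for 2: 0.37·0.152939 = 0.0565875.
Normalizing constant: 0.63·0.111111 + 0.37·0.152939 = 0.126587.
P(2 | observation) = 0.0565875 / 0.126587 = 0.447023.

0.4470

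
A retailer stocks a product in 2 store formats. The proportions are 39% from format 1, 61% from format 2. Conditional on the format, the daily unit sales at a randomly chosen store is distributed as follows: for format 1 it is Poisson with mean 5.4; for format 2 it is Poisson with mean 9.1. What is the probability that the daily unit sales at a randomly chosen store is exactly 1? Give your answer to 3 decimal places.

Conditional on each format, P(X = 1): 1: 0.0243895; 2: 0.00101616.
By total probability, P(X = 1) = 0.39·0.0243895 + 0.61·0.00101616 = 0.0101318.

0.010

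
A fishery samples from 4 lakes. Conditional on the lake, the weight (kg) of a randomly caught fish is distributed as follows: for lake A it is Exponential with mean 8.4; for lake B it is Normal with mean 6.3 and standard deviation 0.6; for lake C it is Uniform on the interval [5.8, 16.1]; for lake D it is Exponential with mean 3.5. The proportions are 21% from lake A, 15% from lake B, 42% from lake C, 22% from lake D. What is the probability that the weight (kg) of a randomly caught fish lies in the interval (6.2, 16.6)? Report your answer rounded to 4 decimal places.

0.5954

Conditional on each lake, P(6.2 < X < 16.6): A: 0.339427; B: 0.566184; C: 0.961165; D: 0.161376.
By total probability, P(6.2 < X < 16.6) = 0.21·0.339427 + 0.15·0.566184 + 0.42·0.961165 + 0.22·0.161376 = 0.595399.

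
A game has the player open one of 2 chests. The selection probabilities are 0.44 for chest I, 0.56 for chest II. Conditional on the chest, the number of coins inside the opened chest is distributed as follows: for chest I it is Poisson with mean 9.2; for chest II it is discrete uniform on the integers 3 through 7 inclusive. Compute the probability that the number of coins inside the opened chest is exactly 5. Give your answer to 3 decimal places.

0.136

Conditional on each chest, P(X = 5): I: 0.0554943; II: 0.2.
By total probability, P(X = 5) = 0.44·0.0554943 + 0.56·0.2 = 0.136418.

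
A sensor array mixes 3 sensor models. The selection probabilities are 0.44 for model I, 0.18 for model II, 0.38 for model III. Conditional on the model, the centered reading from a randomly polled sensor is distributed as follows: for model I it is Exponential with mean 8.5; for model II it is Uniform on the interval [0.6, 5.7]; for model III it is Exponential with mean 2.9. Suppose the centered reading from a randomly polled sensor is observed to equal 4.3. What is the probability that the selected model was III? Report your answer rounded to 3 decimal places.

0.309

Likelihoods f(4.3 | ·): I: 0.070938; II: 0.196078; III: 0.0782795.
Posterior ∝ prior × likelihood. Numerator for III: 0.38·0.0782795 = 0.0297462.
Normalizing constant: 0.44·0.070938 + 0.18·0.196078 + 0.38·0.0782795 = 0.0962531.
P(III | observation) = 0.0297462 / 0.0962531 = 0.309042.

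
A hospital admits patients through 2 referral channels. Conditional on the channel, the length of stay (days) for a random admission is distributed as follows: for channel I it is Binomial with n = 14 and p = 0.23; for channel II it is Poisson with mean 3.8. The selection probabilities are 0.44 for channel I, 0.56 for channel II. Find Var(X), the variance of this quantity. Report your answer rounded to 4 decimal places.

3.3018

Per component, I: μ=3.22, E[X²]=12.8478; II: μ=3.8, E[X²]=18.24.
E[X] = 0.44·3.22 + 0.56·3.8 = 3.5448.
E[X²] = 0.44·12.8478 + 0.56·18.24 = 15.8674.
Var(X) = E[X²] − (E[X])² = 15.8674 − 12.5656 = 3.30182.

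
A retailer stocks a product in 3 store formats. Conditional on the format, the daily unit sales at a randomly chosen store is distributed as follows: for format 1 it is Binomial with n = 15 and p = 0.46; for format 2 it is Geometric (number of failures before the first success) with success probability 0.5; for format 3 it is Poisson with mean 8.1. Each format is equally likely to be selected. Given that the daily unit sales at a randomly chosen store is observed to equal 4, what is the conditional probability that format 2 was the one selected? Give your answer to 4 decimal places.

Likelihoods P(X=4 | ·): 1: 0.0695817; 2: 0.03125; 3: 0.0544432.
Posterior ∝ prior × likelihood. Numerator for 2: 0.333333·0.03125 = 0.0104167.
Normalizing constant: 0.333333·0.0695817 + 0.333333·0.03125 + 0.333333·0.0544432 = 0.0517583.
P(2 | observation) = 0.0104167 / 0.0517583 = 0.201256.

0.2013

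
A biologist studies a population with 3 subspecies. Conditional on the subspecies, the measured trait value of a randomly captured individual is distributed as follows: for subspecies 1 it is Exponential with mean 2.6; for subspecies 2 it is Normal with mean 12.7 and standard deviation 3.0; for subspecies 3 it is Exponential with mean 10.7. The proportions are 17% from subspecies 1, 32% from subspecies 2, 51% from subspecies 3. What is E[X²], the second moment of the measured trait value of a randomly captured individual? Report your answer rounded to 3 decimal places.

For each component E[X²] = Var + (mean)², giving 1: 13.52; 2: 170.29; 3: 228.98.
Overall E[X²] = 0.17·13.52 + 0.32·170.29 + 0.51·228.98 = 173.571.

173.571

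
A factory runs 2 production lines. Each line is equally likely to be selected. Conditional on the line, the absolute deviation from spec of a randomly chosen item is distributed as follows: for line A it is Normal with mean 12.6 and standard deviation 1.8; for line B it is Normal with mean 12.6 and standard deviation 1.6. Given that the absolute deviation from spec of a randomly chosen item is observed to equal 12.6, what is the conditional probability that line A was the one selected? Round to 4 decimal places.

Likelihoods f(12.6 | ·): A: 0.221635; B: 0.249339.
Posterior ∝ prior × likelihood. Numerator for A: 0.5·0.221635 = 0.110817.
Normalizing constant: 0.5·0.221635 + 0.5·0.249339 = 0.235487.
P(A | observation) = 0.110817 / 0.235487 = 0.470588.

0.4706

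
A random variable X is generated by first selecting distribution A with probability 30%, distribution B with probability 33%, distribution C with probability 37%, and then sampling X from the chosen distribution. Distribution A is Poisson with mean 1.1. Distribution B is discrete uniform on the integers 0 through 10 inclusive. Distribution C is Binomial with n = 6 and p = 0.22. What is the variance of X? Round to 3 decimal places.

7.176

Per component, A: μ=1.1, E[X²]=2.31; B: μ=5, E[X²]=35; C: μ=1.32, E[X²]=2.772.
E[X] = 0.3·1.1 + 0.33·5 + 0.37·1.32 = 2.4684.
E[X²] = 0.3·2.31 + 0.33·35 + 0.37·2.772 = 13.2686.
Var(X) = E[X²] − (E[X])² = 13.2686 − 6.093 = 7.17564.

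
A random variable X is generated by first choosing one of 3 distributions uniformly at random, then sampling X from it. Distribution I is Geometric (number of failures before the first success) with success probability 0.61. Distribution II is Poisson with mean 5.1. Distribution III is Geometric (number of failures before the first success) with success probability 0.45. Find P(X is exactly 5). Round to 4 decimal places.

Conditional on each component, P(X = 5): I: 0.00550368; II: 0.175294; III: 0.0226478.
By total probability, P(X = 5) = 0.333333·0.00550368 + 0.333333·0.175294 + 0.333333·0.0226478 = 0.0678153.

0.0678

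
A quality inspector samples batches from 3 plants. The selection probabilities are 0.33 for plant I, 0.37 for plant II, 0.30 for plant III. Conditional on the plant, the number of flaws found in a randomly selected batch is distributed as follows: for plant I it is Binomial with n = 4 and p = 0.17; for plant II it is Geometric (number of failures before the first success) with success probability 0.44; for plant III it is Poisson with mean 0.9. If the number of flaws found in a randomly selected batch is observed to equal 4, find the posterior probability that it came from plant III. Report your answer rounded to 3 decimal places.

Likelihoods P(X=4 | ·): I: 0.00083521; II: 0.0432718; III: 0.0111146.
Posterior ∝ prior × likelihood. Numerator for III: 0.3·0.0111146 = 0.00333438.
Normalizing constant: 0.33·0.00083521 + 0.37·0.0432718 + 0.3·0.0111146 = 0.0196206.
P(III | observation) = 0.00333438 / 0.0196206 = 0.169943.

0.170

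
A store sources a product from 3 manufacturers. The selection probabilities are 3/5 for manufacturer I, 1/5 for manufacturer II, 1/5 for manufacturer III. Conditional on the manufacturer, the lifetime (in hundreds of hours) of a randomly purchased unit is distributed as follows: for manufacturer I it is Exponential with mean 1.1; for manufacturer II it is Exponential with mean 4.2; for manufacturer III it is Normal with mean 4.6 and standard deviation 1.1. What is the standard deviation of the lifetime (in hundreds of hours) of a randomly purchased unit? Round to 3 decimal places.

2.669

Per component, I: μ=1.1, E[X²]=2.42; II: μ=4.2, E[X²]=35.28; III: μ=4.6, E[X²]=22.37.
E[X] = 0.6·1.1 + 0.2·4.2 + 0.2·4.6 = 2.42.
E[X²] = 0.6·2.42 + 0.2·35.28 + 0.2·22.37 = 12.982.
Var(X) = E[X²] − (E[X])² = 12.982 − 5.8564 = 7.1256.
SD(X) = √7.1256 = 2.66938.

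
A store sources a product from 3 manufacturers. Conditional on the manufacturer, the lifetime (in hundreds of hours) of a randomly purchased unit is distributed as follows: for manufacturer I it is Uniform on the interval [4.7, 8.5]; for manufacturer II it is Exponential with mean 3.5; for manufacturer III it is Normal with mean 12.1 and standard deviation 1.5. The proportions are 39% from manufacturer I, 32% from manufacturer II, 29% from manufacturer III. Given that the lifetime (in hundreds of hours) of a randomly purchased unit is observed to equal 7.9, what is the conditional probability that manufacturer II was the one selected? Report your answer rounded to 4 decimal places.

0.0841

Likelihoods f(7.9 | ·): I: 0.263158; II: 0.0298997; III: 0.00527697.
Posterior ∝ prior × likelihood. Numerator for II: 0.32·0.0298997 = 0.00956791.
Normalizing constant: 0.39·0.263158 + 0.32·0.0298997 + 0.29·0.00527697 = 0.11373.
P(II | observation) = 0.00956791 / 0.11373 = 0.0841285.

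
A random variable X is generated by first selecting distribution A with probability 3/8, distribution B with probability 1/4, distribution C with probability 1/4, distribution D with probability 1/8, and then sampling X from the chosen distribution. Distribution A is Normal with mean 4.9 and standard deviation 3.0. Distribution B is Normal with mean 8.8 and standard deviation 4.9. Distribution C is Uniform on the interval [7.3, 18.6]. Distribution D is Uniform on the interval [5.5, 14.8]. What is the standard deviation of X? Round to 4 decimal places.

4.8073

Per component, A: μ=4.9, E[X²]=33.01; B: μ=8.8, E[X²]=101.45; C: μ=12.95, E[X²]=178.343; D: μ=10.15, E[X²]=110.23.
E[X] = 0.375·4.9 + 0.25·8.8 + 0.25·12.95 + 0.125·10.15 = 8.54375.
E[X²] = 0.375·33.01 + 0.25·101.45 + 0.25·178.343 + 0.125·110.23 = 96.1058.
Var(X) = E[X²] − (E[X])² = 96.1058 − 72.9957 = 23.1102.
SD(X) = √23.1102 = 4.8073.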